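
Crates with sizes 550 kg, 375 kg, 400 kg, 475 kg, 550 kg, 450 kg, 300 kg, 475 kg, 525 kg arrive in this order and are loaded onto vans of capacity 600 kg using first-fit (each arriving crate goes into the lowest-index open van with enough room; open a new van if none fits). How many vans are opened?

9

  550 → van 1 (new)  [load 550/600]
  375 → van 2 (new)  [load 375/600]
  400 → van 3 (new)  [load 400/600]
  475 → van 4 (new)  [load 475/600]
  550 → van 5 (new)  [load 550/600]
  450 → van 6 (new)  [load 450/600]
  300 → van 7 (new)  [load 300/600]
  475 → van 8 (new)  [load 475/600]
  525 → van 9 (new)  [load 525/600]
9 vans opened.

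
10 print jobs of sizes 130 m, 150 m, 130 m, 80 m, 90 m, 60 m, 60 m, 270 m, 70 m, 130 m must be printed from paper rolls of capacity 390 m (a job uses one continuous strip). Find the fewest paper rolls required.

3

Total = 270 + 150 + 130 + 130 + 130 + 90 + 80 + 70 + 60 + 60 = 1170 m.
Lower bound: ⌈1170/390⌉ = 3 paper rolls.
A packing using 3 paper rolls:
  roll 1: 270 + 60 + 60 = 390
  roll 2: 150 + 90 + 80 + 70 = 390
  roll 3: 130 + 130 + 130 = 390
This matches the lower bound, so 3 is optimal.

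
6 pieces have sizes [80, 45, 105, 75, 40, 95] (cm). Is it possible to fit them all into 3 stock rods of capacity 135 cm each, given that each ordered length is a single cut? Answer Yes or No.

Total = 440 cm; ⌈440/135⌉ = 4.
At least 4 stock rods are required, but only 3 are allowed.

No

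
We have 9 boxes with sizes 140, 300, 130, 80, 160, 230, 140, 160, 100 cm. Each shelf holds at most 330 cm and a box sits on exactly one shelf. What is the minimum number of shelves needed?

Total = 300 + 230 + 160 + 160 + 140 + 140 + 130 + 100 + 80 = 1440 cm.
Lower bound: ⌈1440/330⌉ = 5 shelves.
A packing using 5 shelves:
  shelf 1: 300 = 300
  shelf 2: 230 + 100 = 330
  shelf 3: 160 + 160 = 320
  shelf 4: 140 + 140 = 280
  shelf 5: 130 + 80 = 210
This matches the lower bound, so 5 is optimal.

5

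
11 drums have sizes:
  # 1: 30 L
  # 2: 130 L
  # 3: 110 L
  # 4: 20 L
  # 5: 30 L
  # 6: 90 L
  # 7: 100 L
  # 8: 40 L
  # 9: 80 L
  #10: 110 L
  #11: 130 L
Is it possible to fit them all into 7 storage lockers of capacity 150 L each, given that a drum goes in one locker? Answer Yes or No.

Yes

A valid assignment using 7 storage lockers:
  locker 1: 130 + 20 = 150
  locker 2: 130 = 130
  locker 3: 110 + 40 = 150
  locker 4: 110 + 30 = 140
  locker 5: 100 + 30 = 130
  locker 6: 90 = 90
  locker 7: 80 = 80
Every load is within 150 L, so 7 storage lockers suffice.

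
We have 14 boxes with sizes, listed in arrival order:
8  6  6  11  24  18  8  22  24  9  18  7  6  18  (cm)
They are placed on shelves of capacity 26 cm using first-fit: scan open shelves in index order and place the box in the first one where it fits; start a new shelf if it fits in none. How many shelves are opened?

9

  8 → shelf 1 (new)  [load 8/26]
  6 → shelf 1  [load 14/26]
  6 → shelf 1  [load 20/26]
  11 → shelf 2 (new)  [load 11/26]
  24 → shelf 3 (new)  [load 24/26]
  18 → shelf 4 (new)  [load 18/26]
  8 → shelf 2  [load 19/26]
  22 → shelf 5 (new)  [load 22/26]
  24 → shelf 6 (new)  [load 24/26]
  9 → shelf 7 (new)  [load 9/26]
  18 → shelf 8 (new)  [load 18/26]
  7 → shelf 2  [load 26/26]
  6 → shelf 1  [load 26/26]
  18 → shelf 9 (new)  [load 18/26]
9 shelves opened.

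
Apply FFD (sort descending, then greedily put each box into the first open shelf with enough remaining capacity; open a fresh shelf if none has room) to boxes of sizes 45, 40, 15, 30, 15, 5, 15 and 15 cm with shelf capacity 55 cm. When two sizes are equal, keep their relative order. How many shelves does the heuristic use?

4

Sorted descending: 45, 40, 30, 15, 15, 15, 15, 5.
  45 → shelf 1 (new)  [load 45/55]
  40 → shelf 2 (new)  [load 40/55]
  30 → shelf 3 (new)  [load 30/55]
  15 → shelf 2  [load 55/55]
  15 → shelf 3  [load 45/55]
  15 → shelf 4 (new)  [load 15/55]
  15 → shelf 4  [load 30/55]
  5 → shelf 1  [load 50/55]
4 shelves opened.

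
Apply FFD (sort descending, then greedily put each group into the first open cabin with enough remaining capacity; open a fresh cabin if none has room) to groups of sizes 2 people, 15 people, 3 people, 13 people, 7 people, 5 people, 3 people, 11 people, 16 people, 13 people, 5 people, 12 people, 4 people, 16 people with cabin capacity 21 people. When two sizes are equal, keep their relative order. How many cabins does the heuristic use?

Sorted descending: 16, 16, 15, 13, 13, 12, 11, 7, 5, 5, 4, 3, 3, 2.
  16 → cabin 1 (new)  [load 16/21]
  16 → cabin 2 (new)  [load 16/21]
  15 → cabin 3 (new)  [load 15/21]
  13 → cabin 4 (new)  [load 13/21]
  13 → cabin 5 (new)  [load 13/21]
  12 → cabin 6 (new)  [load 12/21]
  11 → cabin 7 (new)  [load 11/21]
  7 → cabin 4  [load 20/21]
  5 → cabin 1  [load 21/21]
  5 → cabin 2  [load 21/21]
  4 → cabin 3  [load 19/21]
  3 → cabin 5  [load 16/21]
  3 → cabin 5  [load 19/21]
  2 → cabin 3  [load 21/21]
7 cabins opened.

7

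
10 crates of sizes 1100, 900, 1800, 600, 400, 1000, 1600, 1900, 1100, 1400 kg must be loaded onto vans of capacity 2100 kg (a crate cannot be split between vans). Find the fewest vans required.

6

Total = 1900 + 1800 + 1600 + 1400 + 1100 + 1100 + 1000 + 900 + 600 + 400 = 11800 kg.
Lower bound: ⌈11800/2100⌉ = 6 vans.
A packing using 6 vans:
  van 1: 1900 = 1900
  van 2: 1800 = 1800
  van 3: 1600 + 400 = 2000
  van 4: 1400 + 600 = 2000
  van 5: 1100 + 1000 = 2100
  van 6: 1100 + 900 = 2000
This matches the lower bound, so 6 is optimal.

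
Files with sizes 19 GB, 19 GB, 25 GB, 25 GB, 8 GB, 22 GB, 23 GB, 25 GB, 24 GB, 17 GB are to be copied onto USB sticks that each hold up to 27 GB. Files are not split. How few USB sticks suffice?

9

Total = 25 + 25 + 25 + 24 + 23 + 22 + 19 + 19 + 17 + 8 = 207 GB.
Lower bound: ⌈207/27⌉ = 8 USB sticks.
Also, 9 files each exceed 27/2 GB, and no two of those can share a USB stick, so at least 9 USB sticks are needed.
A packing using 9 USB sticks:
  USB stick 1: 25 = 25
  USB stick 2: 25 = 25
  USB stick 3: 25 = 25
  USB stick 4: 24 = 24
  USB stick 5: 23 = 23
  USB stick 6: 22 = 22
  USB stick 7: 19 + 8 = 27
  USB stick 8: 19 = 19
  USB stick 9: 17 = 17
This matches the lower bound, so 9 is optimal.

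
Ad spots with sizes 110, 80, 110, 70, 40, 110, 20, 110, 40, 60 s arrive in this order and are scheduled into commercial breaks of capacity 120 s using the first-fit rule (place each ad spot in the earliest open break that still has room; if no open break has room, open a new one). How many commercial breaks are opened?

7

  110 → break 1 (new)  [load 110/120]
  80 → break 2 (new)  [load 80/120]
  110 → break 3 (new)  [load 110/120]
  70 → break 4 (new)  [load 70/120]
  40 → break 2  [load 120/120]
  110 → break 5 (new)  [load 110/120]
  20 → break 4  [load 90/120]
  110 → break 6 (new)  [load 110/120]
  40 → break 7 (new)  [load 40/120]
  60 → break 7  [load 100/120]
7 commercial breaks opened.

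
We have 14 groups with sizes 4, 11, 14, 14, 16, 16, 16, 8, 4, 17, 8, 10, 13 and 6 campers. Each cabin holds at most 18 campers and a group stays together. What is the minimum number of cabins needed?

10

Total = 17 + 16 + 16 + 16 + 14 + 14 + 13 + 11 + 10 + 8 + 8 + 6 + 4 + 4 = 157 campers.
Lower bound: ⌈157/18⌉ = 9 cabins.
A packing using 10 cabins:
  cabin 1: 17 = 17
  cabin 2: 16 = 16
  cabin 3: 16 = 16
  cabin 4: 16 = 16
  cabin 5: 14 + 4 = 18
  cabin 6: 14 + 4 = 18
  cabin 7: 13 = 13
  cabin 8: 11 + 6 = 17
  cabin 9: 10 + 8 = 18
  cabin 10: 8 = 8
No arrangement into 9 cabins stays within capacity, so 10 is optimal.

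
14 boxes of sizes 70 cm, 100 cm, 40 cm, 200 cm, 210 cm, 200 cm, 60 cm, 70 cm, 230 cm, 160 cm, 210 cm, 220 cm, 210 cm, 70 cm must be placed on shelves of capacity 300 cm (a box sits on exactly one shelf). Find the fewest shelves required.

Total = 230 + 220 + 210 + 210 + 210 + 200 + 200 + 160 + 100 + 70 + 70 + 70 + 60 + 40 = 2050 cm.
Lower bound: ⌈2050/300⌉ = 7 shelves.
Also, 8 boxes each exceed 150 cm, and no two of those can share a shelf, so at least 8 shelves are needed.
A packing using 8 shelves:
  shelf 1: 230 + 70 = 300
  shelf 2: 220 + 70 = 290
  shelf 3: 210 + 70 = 280
  shelf 4: 210 + 60 = 270
  shelf 5: 210 + 40 = 250
  shelf 6: 200 + 100 = 300
  shelf 7: 200 = 200
  shelf 8: 160 = 160
This matches the lower bound, so 8 is optimal.

8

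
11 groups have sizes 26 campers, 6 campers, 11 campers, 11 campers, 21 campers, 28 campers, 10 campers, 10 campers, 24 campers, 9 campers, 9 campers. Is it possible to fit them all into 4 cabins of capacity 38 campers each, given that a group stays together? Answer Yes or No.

No

Total = 165 campers; ⌈165/38⌉ = 5.
At least 5 cabins are required, but only 4 are allowed.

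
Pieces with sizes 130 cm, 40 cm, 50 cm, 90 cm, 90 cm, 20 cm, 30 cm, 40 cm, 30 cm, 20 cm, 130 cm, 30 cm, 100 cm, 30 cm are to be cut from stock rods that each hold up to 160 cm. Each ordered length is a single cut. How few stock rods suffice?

Total = 130 + 130 + 100 + 90 + 90 + 50 + 40 + 40 + 30 + 30 + 30 + 30 + 20 + 20 = 830 cm.
Lower bound: ⌈830/160⌉ = 6 stock rods.
A packing using 6 stock rods:
  stock rod 1: 130 + 30 = 160
  stock rod 2: 130 + 30 = 160
  stock rod 3: 100 + 50 = 150
  stock rod 4: 90 + 40 + 30 = 160
  stock rod 5: 90 + 40 + 30 = 160
  stock rod 6: 20 + 20 = 40
This matches the lower bound, so 6 is optimal.

6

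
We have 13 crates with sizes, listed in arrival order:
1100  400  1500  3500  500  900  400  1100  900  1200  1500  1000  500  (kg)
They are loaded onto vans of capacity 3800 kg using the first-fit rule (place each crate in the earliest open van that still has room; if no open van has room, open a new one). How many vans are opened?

4

  1100 → van 1 (new)  [load 1100/3800]
  400 → van 1  [load 1500/3800]
  1500 → van 1  [load 3000/3800]
  3500 → van 2 (new)  [load 3500/3800]
  500 → van 1  [load 3500/3800]
  900 → van 3 (new)  [load 900/3800]
  400 → van 3  [load 1300/3800]
  1100 → van 3  [load 2400/3800]
  900 → van 3  [load 3300/3800]
  1200 → van 4 (new)  [load 1200/3800]
  1500 → van 4  [load 2700/3800]
  1000 → van 4  [load 3700/3800]
  500 → van 3  [load 3800/3800]
4 vans opened.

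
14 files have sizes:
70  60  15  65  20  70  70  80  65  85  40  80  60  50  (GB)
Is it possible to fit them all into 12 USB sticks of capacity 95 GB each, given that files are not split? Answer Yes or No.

A valid assignment using 11 USB sticks:
  USB stick 1: 85 = 85
  USB stick 2: 80 + 15 = 95
  USB stick 3: 80 = 80
  USB stick 4: 70 + 20 = 90
  USB stick 5: 70 = 70
  USB stick 6: 70 = 70
  USB stick 7: 65 = 65
  USB stick 8: 65 = 65
  USB stick 9: 60 = 60
  USB stick 10: 60 = 60
  USB stick 11: 50 + 40 = 90
That uses only 11 ≤ 12, so 12 USB sticks are enough.

Yes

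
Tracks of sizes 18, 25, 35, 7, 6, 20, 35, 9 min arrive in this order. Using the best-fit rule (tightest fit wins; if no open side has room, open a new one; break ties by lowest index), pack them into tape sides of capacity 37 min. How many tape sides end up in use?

5

  18 → side 1 (new)  [load 18/37]
  25 → side 2 (new)  [load 25/37]
  35 → side 3 (new)  [load 35/37]
  7 → side 2  [load 32/37]
  6 → side 1  [load 24/37]
  20 → side 4 (new)  [load 20/37]
  35 → side 5 (new)  [load 35/37]
  9 → side 1  [load 33/37]
5 tape sides opened.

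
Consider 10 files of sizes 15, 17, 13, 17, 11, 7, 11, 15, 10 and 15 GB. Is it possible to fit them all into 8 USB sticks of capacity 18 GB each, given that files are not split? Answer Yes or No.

Total = 131 GB; ⌈131/18⌉ = 8.
9 files each exceed half the capacity and cannot share a USB stick, forcing at least 9 USB sticks.
At least 9 USB sticks are required, but only 8 are allowed.

No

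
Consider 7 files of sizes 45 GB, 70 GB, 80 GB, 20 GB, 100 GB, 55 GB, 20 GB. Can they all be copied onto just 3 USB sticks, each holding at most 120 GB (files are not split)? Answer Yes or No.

Total = 390 GB; ⌈390/120⌉ = 4.
At least 4 USB sticks are required, but only 3 are allowed.

No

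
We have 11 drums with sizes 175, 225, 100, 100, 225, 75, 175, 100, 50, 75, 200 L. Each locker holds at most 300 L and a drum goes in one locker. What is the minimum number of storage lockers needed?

6

Total = 225 + 225 + 200 + 175 + 175 + 100 + 100 + 100 + 75 + 75 + 50 = 1500 L.
Lower bound: ⌈1500/300⌉ = 5 storage lockers.
A packing using 6 storage lockers:
  locker 1: 225 + 75 = 300
  locker 2: 225 + 75 = 300
  locker 3: 200 + 100 = 300
  locker 4: 175 + 100 = 275
  locker 5: 175 + 100 = 275
  locker 6: 50 = 50
No arrangement into 5 storage lockers stays within capacity, so 6 is optimal.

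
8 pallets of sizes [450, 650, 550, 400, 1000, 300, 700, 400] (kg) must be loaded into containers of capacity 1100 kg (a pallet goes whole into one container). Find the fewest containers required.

Total = 1000 + 700 + 650 + 550 + 450 + 400 + 400 + 300 = 4450 kg.
Lower bound: ⌈4450/1100⌉ = 5 containers.
A packing using 5 containers:
  container 1: 1000 = 1000
  container 2: 700 + 400 = 1100
  container 3: 650 + 450 = 1100
  container 4: 550 + 400 = 950
  container 5: 300 = 300
This matches the lower bound, so 5 is optimal.

5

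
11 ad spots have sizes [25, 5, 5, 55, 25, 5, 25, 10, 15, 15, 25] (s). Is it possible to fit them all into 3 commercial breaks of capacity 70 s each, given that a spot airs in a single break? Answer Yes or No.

Yes

A valid assignment using 3 commercial breaks:
  break 1: 55 + 15 = 70
  break 2: 25 + 25 + 15 + 5 = 70
  break 3: 25 + 25 + 10 + 5 + 5 = 70
Every load is within 70 s, so 3 commercial breaks suffice.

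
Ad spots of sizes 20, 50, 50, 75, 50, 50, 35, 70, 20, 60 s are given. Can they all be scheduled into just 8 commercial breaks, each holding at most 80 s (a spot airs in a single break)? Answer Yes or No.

Yes

A valid assignment using 8 commercial breaks:
  break 1: 75 = 75
  break 2: 70 = 70
  break 3: 60 + 20 = 80
  break 4: 50 + 20 = 70
  break 5: 50 = 50
  break 6: 50 = 50
  break 7: 50 = 50
  break 8: 35 = 35
Every load is within 80 s, so 8 commercial breaks suffice.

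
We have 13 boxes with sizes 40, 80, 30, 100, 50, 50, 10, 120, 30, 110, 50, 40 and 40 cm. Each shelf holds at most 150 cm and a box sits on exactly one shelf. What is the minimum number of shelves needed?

Total = 120 + 110 + 100 + 80 + 50 + 50 + 50 + 40 + 40 + 40 + 30 + 30 + 10 = 750 cm.
Lower bound: ⌈750/150⌉ = 5 shelves.
A packing using 5 shelves:
  shelf 1: 120 + 30 = 150
  shelf 2: 110 + 40 = 150
  shelf 3: 100 + 50 = 150
  shelf 4: 80 + 40 + 30 = 150
  shelf 5: 50 + 50 + 40 + 10 = 150
This matches the lower bound, so 5 is optimal.

5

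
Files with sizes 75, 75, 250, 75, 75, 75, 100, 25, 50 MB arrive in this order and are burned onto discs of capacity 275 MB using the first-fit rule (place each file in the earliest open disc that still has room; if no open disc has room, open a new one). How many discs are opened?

  75 → disc 1 (new)  [load 75/275]
  75 → disc 1  [load 150/275]
  250 → disc 2 (new)  [load 250/275]
  75 → disc 1  [load 225/275]
  75 → disc 3 (new)  [load 75/275]
  75 → disc 3  [load 150/275]
  100 → disc 3  [load 250/275]
  25 → disc 1  [load 250/275]
  50 → disc 4 (new)  [load 50/275]
4 discs opened.

4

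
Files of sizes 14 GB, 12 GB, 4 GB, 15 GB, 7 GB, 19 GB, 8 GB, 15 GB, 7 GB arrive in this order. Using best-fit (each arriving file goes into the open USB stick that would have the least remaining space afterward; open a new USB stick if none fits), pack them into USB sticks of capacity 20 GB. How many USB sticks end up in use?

  14 → USB stick 1 (new)  [load 14/20]
  12 → USB stick 2 (new)  [load 12/20]
  4 → USB stick 1  [load 18/20]
  15 → USB stick 3 (new)  [load 15/20]
  7 → USB stick 2  [load 19/20]
  19 → USB stick 4 (new)  [load 19/20]
  8 → USB stick 5 (new)  [load 8/20]
  15 → USB stick 6 (new)  [load 15/20]
  7 → USB stick 5  [load 15/20]
6 USB sticks opened.

6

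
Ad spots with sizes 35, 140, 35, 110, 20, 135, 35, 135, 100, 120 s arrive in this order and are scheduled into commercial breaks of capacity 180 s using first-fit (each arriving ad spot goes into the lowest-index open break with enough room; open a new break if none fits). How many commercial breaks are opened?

6

  35 → break 1 (new)  [load 35/180]
  140 → break 1  [load 175/180]
  35 → break 2 (new)  [load 35/180]
  110 → break 2  [load 145/180]
  20 → break 2  [load 165/180]
  135 → break 3 (new)  [load 135/180]
  35 → break 3  [load 170/180]
  135 → break 4 (new)  [load 135/180]
  100 → break 5 (new)  [load 100/180]
  120 → break 6 (new)  [load 120/180]
6 commercial breaks opened.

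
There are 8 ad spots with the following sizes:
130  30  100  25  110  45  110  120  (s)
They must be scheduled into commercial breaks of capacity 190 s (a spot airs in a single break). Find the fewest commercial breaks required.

5

Total = 130 + 120 + 110 + 110 + 100 + 45 + 30 + 25 = 670 s.
Lower bound: ⌈670/190⌉ = 4 commercial breaks.
Also, 5 ad spots each exceed 95 s, and no two of those can share a break, so at least 5 commercial breaks are needed.
A packing using 5 commercial breaks:
  break 1: 130 + 45 = 175
  break 2: 120 + 30 + 25 = 175
  break 3: 110 = 110
  break 4: 110 = 110
  break 5: 100 = 100
This matches the lower bound, so 5 is optimal.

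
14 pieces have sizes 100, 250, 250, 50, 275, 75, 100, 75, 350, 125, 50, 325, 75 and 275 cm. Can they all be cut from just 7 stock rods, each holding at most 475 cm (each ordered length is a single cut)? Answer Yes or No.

A valid assignment using 6 stock rods:
  stock rod 1: 350 + 125 = 475
  stock rod 2: 325 + 100 + 50 = 475
  stock rod 3: 275 + 100 + 75 = 450
  stock rod 4: 275 + 75 + 75 + 50 = 475
  stock rod 5: 250 = 250
  stock rod 6: 250 = 250
That uses only 6 ≤ 7, so 7 stock rods are enough.

Yes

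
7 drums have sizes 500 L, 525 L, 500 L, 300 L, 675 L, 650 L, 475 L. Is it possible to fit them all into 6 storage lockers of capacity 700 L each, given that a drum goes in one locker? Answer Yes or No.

No

Total = 3625 L; ⌈3625/700⌉ = 6.
The bound of 6 does not rule out 6, but exhaustive search shows no assignment into 6 storage lockers of capacity 700 L exists — the minimum is 7.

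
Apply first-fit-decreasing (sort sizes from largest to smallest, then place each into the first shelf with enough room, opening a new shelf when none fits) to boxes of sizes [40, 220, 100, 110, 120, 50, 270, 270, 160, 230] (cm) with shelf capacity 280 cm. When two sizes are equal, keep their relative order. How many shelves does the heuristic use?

6

Sorted descending: 270, 270, 230, 220, 160, 120, 110, 100, 50, 40.
  270 → shelf 1 (new)  [load 270/280]
  270 → shelf 2 (new)  [load 270/280]
  230 → shelf 3 (new)  [load 230/280]
  220 → shelf 4 (new)  [load 220/280]
  160 → shelf 5 (new)  [load 160/280]
  120 → shelf 5  [load 280/280]
  110 → shelf 6 (new)  [load 110/280]
  100 → shelf 6  [load 210/280]
  50 → shelf 3  [load 280/280]
  40 → shelf 4  [load 260/280]
6 shelves opened.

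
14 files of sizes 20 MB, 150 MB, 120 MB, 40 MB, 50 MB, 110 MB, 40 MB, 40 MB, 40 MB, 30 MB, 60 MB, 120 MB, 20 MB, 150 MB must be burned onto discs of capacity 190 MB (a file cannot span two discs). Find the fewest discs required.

Total = 150 + 150 + 120 + 120 + 110 + 60 + 50 + 40 + 40 + 40 + 40 + 30 + 20 + 20 = 990 MB.
Lower bound: ⌈990/190⌉ = 6 discs.
A packing using 6 discs:
  disc 1: 150 + 40 = 190
  disc 2: 150 + 40 = 190
  disc 3: 120 + 60 = 180
  disc 4: 120 + 50 + 20 = 190
  disc 5: 110 + 40 + 40 = 190
  disc 6: 30 + 20 = 50
This matches the lower bound, so 6 is optimal.

6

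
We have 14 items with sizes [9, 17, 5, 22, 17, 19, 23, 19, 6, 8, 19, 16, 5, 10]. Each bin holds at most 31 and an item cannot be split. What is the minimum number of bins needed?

Total = 23 + 22 + 19 + 19 + 19 + 17 + 17 + 16 + 10 + 9 + 8 + 6 + 5 + 5 = 195.
Lower bound: ⌈195/31⌉ = 7 bins.
Also, 8 items each exceed 31/2, and no two of those can share a bin, so at least 8 bins are needed.
A packing using 8 bins:
  bin 1: 23 + 8 = 31
  bin 2: 22 + 9 = 31
  bin 3: 19 + 10 = 29
  bin 4: 19 + 6 + 5 = 30
  bin 5: 19 + 5 = 24
  bin 6: 17 = 17
  bin 7: 17 = 17
  bin 8: 16 = 16
This matches the lower bound, so 8 is optimal.

8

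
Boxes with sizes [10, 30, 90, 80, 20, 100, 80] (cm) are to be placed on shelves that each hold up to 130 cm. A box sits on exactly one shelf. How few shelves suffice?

4

Total = 100 + 90 + 80 + 80 + 30 + 20 + 10 = 410 cm.
Lower bound: ⌈410/130⌉ = 4 shelves.
A packing using 4 shelves:
  shelf 1: 100 + 30 = 130
  shelf 2: 90 + 20 + 10 = 120
  shelf 3: 80 = 80
  shelf 4: 80 = 80
This matches the lower bound, so 4 is optimal.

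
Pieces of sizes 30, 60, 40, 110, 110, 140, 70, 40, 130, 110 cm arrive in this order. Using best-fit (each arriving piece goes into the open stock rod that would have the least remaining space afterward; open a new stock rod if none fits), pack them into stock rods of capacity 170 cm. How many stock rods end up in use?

7

  30 → stock rod 1 (new)  [load 30/170]
  60 → stock rod 1  [load 90/170]
  40 → stock rod 1  [load 130/170]
  110 → stock rod 2 (new)  [load 110/170]
  110 → stock rod 3 (new)  [load 110/170]
  140 → stock rod 4 (new)  [load 140/170]
  70 → stock rod 5 (new)  [load 70/170]
  40 → stock rod 1  [load 170/170]
  130 → stock rod 6 (new)  [load 130/170]
  110 → stock rod 7 (new)  [load 110/170]
7 stock rods opened.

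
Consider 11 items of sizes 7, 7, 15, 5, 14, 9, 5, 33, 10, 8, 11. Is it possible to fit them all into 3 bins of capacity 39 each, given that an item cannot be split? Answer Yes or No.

No

Total = 124; ⌈124/39⌉ = 4.
At least 4 bins are required, but only 3 are allowed.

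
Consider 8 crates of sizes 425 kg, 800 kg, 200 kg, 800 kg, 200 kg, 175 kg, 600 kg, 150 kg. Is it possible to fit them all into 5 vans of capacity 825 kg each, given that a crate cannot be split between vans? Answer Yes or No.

Yes

A valid assignment using 5 vans:
  van 1: 800 = 800
  van 2: 800 = 800
  van 3: 600 + 200 = 800
  van 4: 425 + 200 + 175 = 800
  van 5: 150 = 150
Every load is within 825 kg, so 5 vans suffice.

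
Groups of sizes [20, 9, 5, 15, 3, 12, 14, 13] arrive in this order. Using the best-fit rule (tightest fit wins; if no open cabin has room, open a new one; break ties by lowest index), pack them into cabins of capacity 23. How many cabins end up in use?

6

  20 → cabin 1 (new)  [load 20/23]
  9 → cabin 2 (new)  [load 9/23]
  5 → cabin 2  [load 14/23]
  15 → cabin 3 (new)  [load 15/23]
  3 → cabin 1  [load 23/23]
  12 → cabin 4 (new)  [load 12/23]
  14 → cabin 5 (new)  [load 14/23]
  13 → cabin 6 (new)  [load 13/23]
6 cabins opened.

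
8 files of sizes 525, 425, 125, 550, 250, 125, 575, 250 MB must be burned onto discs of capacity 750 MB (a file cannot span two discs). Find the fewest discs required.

5

Total = 575 + 550 + 525 + 425 + 250 + 250 + 125 + 125 = 2825 MB.
Lower bound: ⌈2825/750⌉ = 4 discs.
A packing using 5 discs:
  disc 1: 575 + 125 = 700
  disc 2: 550 + 125 = 675
  disc 3: 525 = 525
  disc 4: 425 + 250 = 675
  disc 5: 250 = 250
No arrangement into 4 discs stays within capacity, so 5 is optimal.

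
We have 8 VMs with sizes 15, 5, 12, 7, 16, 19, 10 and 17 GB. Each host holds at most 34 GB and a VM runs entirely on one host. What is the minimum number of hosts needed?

3

Total = 19 + 17 + 16 + 15 + 12 + 10 + 7 + 5 = 101 GB.
Lower bound: ⌈101/34⌉ = 3 hosts.
A packing using 3 hosts:
  host 1: 19 + 15 = 34
  host 2: 17 + 16 = 33
  host 3: 12 + 10 + 7 + 5 = 34
This matches the lower bound, so 3 is optimal.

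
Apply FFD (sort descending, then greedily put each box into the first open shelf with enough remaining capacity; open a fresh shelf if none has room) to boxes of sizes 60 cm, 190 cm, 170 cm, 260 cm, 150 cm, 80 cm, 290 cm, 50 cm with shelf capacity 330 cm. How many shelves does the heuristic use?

4

Sorted descending: 290, 260, 190, 170, 150, 80, 60, 50.
  290 → shelf 1 (new)  [load 290/330]
  260 → shelf 2 (new)  [load 260/330]
  190 → shelf 3 (new)  [load 190/330]
  170 → shelf 4 (new)  [load 170/330]
  150 → shelf 4  [load 320/330]
  80 → shelf 3  [load 270/330]
  60 → shelf 2  [load 320/330]
  50 → shelf 3  [load 320/330]
4 shelves opened.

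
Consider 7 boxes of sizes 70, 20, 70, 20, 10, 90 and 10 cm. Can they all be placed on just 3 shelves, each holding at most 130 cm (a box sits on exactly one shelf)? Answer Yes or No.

A valid assignment using 3 shelves:
  shelf 1: 90 + 20 + 20 = 130
  shelf 2: 70 + 10 + 10 = 90
  shelf 3: 70 = 70
Every load is within 130 cm, so 3 shelves suffice.

Yes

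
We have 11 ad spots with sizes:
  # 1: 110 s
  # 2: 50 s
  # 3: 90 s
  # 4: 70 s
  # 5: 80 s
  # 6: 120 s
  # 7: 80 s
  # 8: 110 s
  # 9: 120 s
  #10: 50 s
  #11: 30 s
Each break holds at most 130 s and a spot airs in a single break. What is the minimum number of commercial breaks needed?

8

Total = 120 + 120 + 110 + 110 + 90 + 80 + 80 + 70 + 50 + 50 + 30 = 910 s.
Lower bound: ⌈910/130⌉ = 7 commercial breaks.
Also, 8 ad spots each exceed 65 s, and no two of those can share a break, so at least 8 commercial breaks are needed.
A packing using 8 commercial breaks:
  break 1: 120 = 120
  break 2: 120 = 120
  break 3: 110 = 110
  break 4: 110 = 110
  break 5: 90 + 30 = 120
  break 6: 80 + 50 = 130
  break 7: 80 + 50 = 130
  break 8: 70 = 70
This matches the lower bound, so 8 is optimal.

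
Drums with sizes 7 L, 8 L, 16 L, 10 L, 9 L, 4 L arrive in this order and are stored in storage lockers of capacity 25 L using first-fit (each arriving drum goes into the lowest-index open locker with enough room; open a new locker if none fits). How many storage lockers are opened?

3

  7 → locker 1 (new)  [load 7/25]
  8 → locker 1  [load 15/25]
  16 → locker 2 (new)  [load 16/25]
  10 → locker 1  [load 25/25]
  9 → locker 2  [load 25/25]
  4 → locker 3 (new)  [load 4/25]
3 storage lockers opened.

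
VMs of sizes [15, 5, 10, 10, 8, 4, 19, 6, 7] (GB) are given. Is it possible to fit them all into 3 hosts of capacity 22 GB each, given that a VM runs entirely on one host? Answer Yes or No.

No

Total = 84 GB; ⌈84/22⌉ = 4.
At least 4 hosts are required, but only 3 are allowed.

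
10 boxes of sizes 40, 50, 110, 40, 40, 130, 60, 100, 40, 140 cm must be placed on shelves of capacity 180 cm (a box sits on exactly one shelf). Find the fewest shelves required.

Total = 140 + 130 + 110 + 100 + 60 + 50 + 40 + 40 + 40 + 40 = 750 cm.
Lower bound: ⌈750/180⌉ = 5 shelves.
A packing using 5 shelves:
  shelf 1: 140 + 40 = 180
  shelf 2: 130 + 50 = 180
  shelf 3: 110 + 60 = 170
  shelf 4: 100 + 40 + 40 = 180
  shelf 5: 40 = 40
This matches the lower bound, so 5 is optimal.

5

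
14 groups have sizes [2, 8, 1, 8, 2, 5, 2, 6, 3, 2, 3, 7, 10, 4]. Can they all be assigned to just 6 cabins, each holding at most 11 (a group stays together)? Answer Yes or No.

Yes

A valid assignment using 6 cabins:
  cabin 1: 10 + 1 = 11
  cabin 2: 8 + 3 = 11
  cabin 3: 8 + 3 = 11
  cabin 4: 7 + 4 = 11
  cabin 5: 6 + 5 = 11
  cabin 6: 2 + 2 + 2 + 2 = 8
Every load is within 11, so 6 cabins suffice.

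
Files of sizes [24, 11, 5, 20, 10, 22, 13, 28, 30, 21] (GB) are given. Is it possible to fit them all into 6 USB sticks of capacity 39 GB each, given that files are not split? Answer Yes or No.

A valid assignment using 6 USB sticks:
  USB stick 1: 30 + 5 = 35
  USB stick 2: 28 + 11 = 39
  USB stick 3: 24 + 13 = 37
  USB stick 4: 22 + 10 = 32
  USB stick 5: 21 = 21
  USB stick 6: 20 = 20
Every load is within 39 GB, so 6 USB sticks suffice.

Yes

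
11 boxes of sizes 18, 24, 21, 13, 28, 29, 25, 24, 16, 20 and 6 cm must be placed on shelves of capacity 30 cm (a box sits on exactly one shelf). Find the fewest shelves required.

Total = 29 + 28 + 25 + 24 + 24 + 21 + 20 + 18 + 16 + 13 + 6 = 224 cm.
Lower bound: ⌈224/30⌉ = 8 shelves.
Also, 9 boxes each exceed 15 cm, and no two of those can share a shelf, so at least 9 shelves are needed.
A packing using 9 shelves:
  shelf 1: 29 = 29
  shelf 2: 28 = 28
  shelf 3: 25 = 25
  shelf 4: 24 + 6 = 30
  shelf 5: 24 = 24
  shelf 6: 21 = 21
  shelf 7: 20 = 20
  shelf 8: 18 = 18
  shelf 9: 16 + 13 = 29
This matches the lower bound, so 9 is optimal.

9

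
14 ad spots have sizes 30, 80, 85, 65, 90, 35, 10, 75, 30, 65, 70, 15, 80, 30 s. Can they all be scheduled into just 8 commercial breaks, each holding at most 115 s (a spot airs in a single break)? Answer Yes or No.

Yes

A valid assignment using 8 commercial breaks:
  break 1: 90 + 15 + 10 = 115
  break 2: 85 + 30 = 115
  break 3: 80 + 35 = 115
  break 4: 80 + 30 = 110
  break 5: 75 + 30 = 105
  break 6: 70 = 70
  break 7: 65 = 65
  break 8: 65 = 65
Every load is within 115 s, so 8 commercial breaks suffice.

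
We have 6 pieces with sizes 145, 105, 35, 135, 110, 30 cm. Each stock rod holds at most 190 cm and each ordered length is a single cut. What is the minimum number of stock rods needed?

Total = 145 + 135 + 110 + 105 + 35 + 30 = 560 cm.
Lower bound: ⌈560/190⌉ = 3 stock rods.
Also, 4 pieces each exceed 95 cm, and no two of those can share a stock rod, so at least 4 stock rods are needed.
A packing using 4 stock rods:
  stock rod 1: 145 + 35 = 180
  stock rod 2: 135 + 30 = 165
  stock rod 3: 110 = 110
  stock rod 4: 105 = 105
This matches the lower bound, so 4 is optimal.

4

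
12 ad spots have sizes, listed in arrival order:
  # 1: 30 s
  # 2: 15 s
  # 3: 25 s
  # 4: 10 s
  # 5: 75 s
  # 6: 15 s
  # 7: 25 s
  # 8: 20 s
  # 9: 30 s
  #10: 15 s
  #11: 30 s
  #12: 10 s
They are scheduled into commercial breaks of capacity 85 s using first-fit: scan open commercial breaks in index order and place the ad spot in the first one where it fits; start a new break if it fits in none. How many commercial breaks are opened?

4

  30 → break 1 (new)  [load 30/85]
  15 → break 1  [load 45/85]
  25 → break 1  [load 70/85]
  10 → break 1  [load 80/85]
  75 → break 2 (new)  [load 75/85]
  15 → break 3 (new)  [load 15/85]
  25 → break 3  [load 40/85]
  20 → break 3  [load 60/85]
  30 → break 4 (new)  [load 30/85]
  15 → break 3  [load 75/85]
  30 → break 4  [load 60/85]
  10 → break 2  [load 85/85]
4 commercial breaks opened.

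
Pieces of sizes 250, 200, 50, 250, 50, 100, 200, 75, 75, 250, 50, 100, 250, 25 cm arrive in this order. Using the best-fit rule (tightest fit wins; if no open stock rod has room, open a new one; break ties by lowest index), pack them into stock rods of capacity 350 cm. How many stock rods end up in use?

  250 → stock rod 1 (new)  [load 250/350]
  200 → stock rod 2 (new)  [load 200/350]
  50 → stock rod 1  [load 300/350]
  250 → stock rod 3 (new)  [load 250/350]
  50 → stock rod 1  [load 350/350]
  100 → stock rod 3  [load 350/350]
  200 → stock rod 4 (new)  [load 200/350]
  75 → stock rod 2  [load 275/350]
  75 → stock rod 2  [load 350/350]
  250 → stock rod 5 (new)  [load 250/350]
  50 → stock rod 5  [load 300/350]
  100 → stock rod 4  [load 300/350]
  250 → stock rod 6 (new)  [load 250/350]
  25 → stock rod 4  [load 325/350]
6 stock rods opened.

6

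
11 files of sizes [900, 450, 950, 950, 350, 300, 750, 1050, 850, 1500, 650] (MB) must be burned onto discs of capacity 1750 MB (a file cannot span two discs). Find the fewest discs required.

6

Total = 1500 + 1050 + 950 + 950 + 900 + 850 + 750 + 650 + 450 + 350 + 300 = 8700 MB.
Lower bound: ⌈8700/1750⌉ = 5 discs.
A packing using 6 discs:
  disc 1: 1500 = 1500
  disc 2: 1050 + 650 = 1700
  disc 3: 950 + 750 = 1700
  disc 4: 950 + 450 + 350 = 1750
  disc 5: 900 + 850 = 1750
  disc 6: 300 = 300
No arrangement into 5 discs stays within capacity, so 6 is optimal.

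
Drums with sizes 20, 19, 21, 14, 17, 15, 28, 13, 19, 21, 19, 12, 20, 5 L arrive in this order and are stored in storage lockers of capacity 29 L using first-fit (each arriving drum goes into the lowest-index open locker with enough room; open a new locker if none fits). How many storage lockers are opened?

11

  20 → locker 1 (new)  [load 20/29]
  19 → locker 2 (new)  [load 19/29]
  21 → locker 3 (new)  [load 21/29]
  14 → locker 4 (new)  [load 14/29]
  17 → locker 5 (new)  [load 17/29]
  15 → locker 4  [load 29/29]
  28 → locker 6 (new)  [load 28/29]
  13 → locker 7 (new)  [load 13/29]
  19 → locker 8 (new)  [load 19/29]
  21 → locker 9 (new)  [load 21/29]
  19 → locker 10 (new)  [load 19/29]
  12 → locker 5  [load 29/29]
  20 → locker 11 (new)  [load 20/29]
  5 → locker 1  [load 25/29]
11 storage lockers opened.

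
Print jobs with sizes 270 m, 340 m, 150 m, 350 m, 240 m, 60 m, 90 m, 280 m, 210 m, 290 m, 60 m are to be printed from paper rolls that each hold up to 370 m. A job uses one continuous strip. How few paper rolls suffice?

7

Total = 350 + 340 + 290 + 280 + 270 + 240 + 210 + 150 + 90 + 60 + 60 = 2340 m.
Lower bound: ⌈2340/370⌉ = 7 paper rolls.
A packing using 7 paper rolls:
  roll 1: 350 = 350
  roll 2: 340 = 340
  roll 3: 290 + 60 = 350
  roll 4: 280 + 90 = 370
  roll 5: 270 + 60 = 330
  roll 6: 240 = 240
  roll 7: 210 + 150 = 360
This matches the lower bound, so 7 is optimal.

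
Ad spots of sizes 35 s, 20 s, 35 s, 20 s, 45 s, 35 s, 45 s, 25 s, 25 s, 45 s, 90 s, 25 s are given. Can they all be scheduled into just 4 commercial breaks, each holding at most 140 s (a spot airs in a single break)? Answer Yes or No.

A valid assignment using 4 commercial breaks:
  break 1: 90 + 45 = 135
  break 2: 45 + 45 + 35 = 125
  break 3: 35 + 35 + 25 + 25 + 20 = 140
  break 4: 25 + 20 = 45
Every load is within 140 s, so 4 commercial breaks suffice.

Yes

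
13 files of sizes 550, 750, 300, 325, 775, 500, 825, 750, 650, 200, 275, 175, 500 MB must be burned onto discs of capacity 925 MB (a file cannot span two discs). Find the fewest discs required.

8

Total = 825 + 775 + 750 + 750 + 650 + 550 + 500 + 500 + 325 + 300 + 275 + 200 + 175 = 6575 MB.
Lower bound: ⌈6575/925⌉ = 8 discs.
A packing using 8 discs:
  disc 1: 825 = 825
  disc 2: 775 = 775
  disc 3: 750 + 175 = 925
  disc 4: 750 = 750
  disc 5: 650 + 275 = 925
  disc 6: 550 + 325 = 875
  disc 7: 500 + 300 = 800
  disc 8: 500 + 200 = 700
This matches the lower bound, so 8 is optimal.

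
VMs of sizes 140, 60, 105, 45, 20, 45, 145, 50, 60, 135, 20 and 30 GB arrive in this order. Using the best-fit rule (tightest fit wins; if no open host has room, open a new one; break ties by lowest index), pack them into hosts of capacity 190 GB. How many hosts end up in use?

5

  140 → host 1 (new)  [load 140/190]
  60 → host 2 (new)  [load 60/190]
  105 → host 2  [load 165/190]
  45 → host 1  [load 185/190]
  20 → host 2  [load 185/190]
  45 → host 3 (new)  [load 45/190]
  145 → host 3  [load 190/190]
  50 → host 4 (new)  [load 50/190]
  60 → host 4  [load 110/190]
  135 → host 5 (new)  [load 135/190]
  20 → host 5  [load 155/190]
  30 → host 5  [load 185/190]
5 hosts opened.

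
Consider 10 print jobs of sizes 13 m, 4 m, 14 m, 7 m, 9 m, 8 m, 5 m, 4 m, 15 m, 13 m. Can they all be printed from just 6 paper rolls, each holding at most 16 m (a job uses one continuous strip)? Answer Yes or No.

No

Total = 92 m; ⌈92/16⌉ = 6.
The bound of 6 does not rule out 6, but exhaustive search shows no assignment into 6 paper rolls of capacity 16 m exists — the minimum is 7.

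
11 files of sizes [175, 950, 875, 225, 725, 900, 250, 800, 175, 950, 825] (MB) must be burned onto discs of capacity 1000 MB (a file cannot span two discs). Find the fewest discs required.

8

Total = 950 + 950 + 900 + 875 + 825 + 800 + 725 + 250 + 225 + 175 + 175 = 6850 MB.
Lower bound: ⌈6850/1000⌉ = 7 discs.
A packing using 8 discs:
  disc 1: 950 = 950
  disc 2: 950 = 950
  disc 3: 900 = 900
  disc 4: 875 = 875
  disc 5: 825 + 175 = 1000
  disc 6: 800 + 175 = 975
  disc 7: 725 + 250 = 975
  disc 8: 225 = 225
No arrangement into 7 discs stays within capacity, so 8 is optimal.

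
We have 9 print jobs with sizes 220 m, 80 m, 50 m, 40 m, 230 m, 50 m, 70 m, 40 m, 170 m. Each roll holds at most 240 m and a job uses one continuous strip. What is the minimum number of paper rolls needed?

5

Total = 230 + 220 + 170 + 80 + 70 + 50 + 50 + 40 + 40 = 950 m.
Lower bound: ⌈950/240⌉ = 4 paper rolls.
A packing using 5 paper rolls:
  roll 1: 230 = 230
  roll 2: 220 = 220
  roll 3: 170 + 70 = 240
  roll 4: 80 + 50 + 50 + 40 = 220
  roll 5: 40 = 40
No arrangement into 4 paper rolls stays within capacity, so 5 is optimal.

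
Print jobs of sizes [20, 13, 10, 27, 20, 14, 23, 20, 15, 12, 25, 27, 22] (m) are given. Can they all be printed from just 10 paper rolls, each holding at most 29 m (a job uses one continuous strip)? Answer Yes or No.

Total = 248 m; ⌈248/29⌉ = 9.
The bound of 9 does not rule out 10, but exhaustive search shows no assignment into 10 paper rolls of capacity 29 m exists — the minimum is 11.

No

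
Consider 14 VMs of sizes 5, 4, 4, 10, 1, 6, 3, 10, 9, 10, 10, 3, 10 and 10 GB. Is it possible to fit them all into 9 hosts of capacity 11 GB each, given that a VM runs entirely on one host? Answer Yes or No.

No

Total = 95 GB; ⌈95/11⌉ = 9.
The bound of 9 does not rule out 9, but exhaustive search shows no assignment into 9 hosts of capacity 11 GB exists — the minimum is 10.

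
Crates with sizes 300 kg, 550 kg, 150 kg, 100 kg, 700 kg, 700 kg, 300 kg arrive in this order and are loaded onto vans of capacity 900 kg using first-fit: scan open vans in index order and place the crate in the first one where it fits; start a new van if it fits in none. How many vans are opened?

  300 → van 1 (new)  [load 300/900]
  550 → van 1  [load 850/900]
  150 → van 2 (new)  [load 150/900]
  100 → van 2  [load 250/900]
  700 → van 3 (new)  [load 700/900]
  700 → van 4 (new)  [load 700/900]
  300 → van 2  [load 550/900]
4 vans opened.

4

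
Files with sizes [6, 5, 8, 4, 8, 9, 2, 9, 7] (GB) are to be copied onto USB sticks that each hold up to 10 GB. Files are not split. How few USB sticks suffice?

Total = 9 + 9 + 8 + 8 + 7 + 6 + 5 + 4 + 2 = 58 GB.
Lower bound: ⌈58/10⌉ = 6 USB sticks.
A packing using 7 USB sticks:
  USB stick 1: 9 = 9
  USB stick 2: 9 = 9
  USB stick 3: 8 + 2 = 10
  USB stick 4: 8 = 8
  USB stick 5: 7 = 7
  USB stick 6: 6 + 4 = 10
  USB stick 7: 5 = 5
No arrangement into 6 USB sticks stays within capacity, so 7 is optimal.

7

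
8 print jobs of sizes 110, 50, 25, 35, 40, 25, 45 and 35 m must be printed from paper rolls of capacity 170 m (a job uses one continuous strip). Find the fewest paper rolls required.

Total = 110 + 50 + 45 + 40 + 35 + 35 + 25 + 25 = 365 m.
Lower bound: ⌈365/170⌉ = 3 paper rolls.
A packing using 3 paper rolls:
  roll 1: 110 + 50 = 160
  roll 2: 45 + 40 + 35 + 35 = 155
  roll 3: 25 + 25 = 50
This matches the lower bound, so 3 is optimal.

3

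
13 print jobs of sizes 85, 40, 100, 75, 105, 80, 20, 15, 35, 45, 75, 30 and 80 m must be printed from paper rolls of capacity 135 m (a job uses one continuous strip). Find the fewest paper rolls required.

7

Total = 105 + 100 + 85 + 80 + 80 + 75 + 75 + 45 + 40 + 35 + 30 + 20 + 15 = 785 m.
Lower bound: ⌈785/135⌉ = 6 paper rolls.
Also, 7 print jobs each exceed 135/2 m, and no two of those can share a roll, so at least 7 paper rolls are needed.
A packing using 7 paper rolls:
  roll 1: 105 + 30 = 135
  roll 2: 100 + 35 = 135
  roll 3: 85 + 45 = 130
  roll 4: 80 + 40 + 15 = 135
  roll 5: 80 + 20 = 100
  roll 6: 75 = 75
  roll 7: 75 = 75
This matches the lower bound, so 7 is optimal.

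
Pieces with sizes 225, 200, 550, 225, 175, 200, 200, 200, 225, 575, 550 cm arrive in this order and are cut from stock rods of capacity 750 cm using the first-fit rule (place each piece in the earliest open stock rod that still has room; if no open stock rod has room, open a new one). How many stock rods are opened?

  225 → stock rod 1 (new)  [load 225/750]
  200 → stock rod 1  [load 425/750]
  550 → stock rod 2 (new)  [load 550/750]
  225 → stock rod 1  [load 650/750]
  175 → stock rod 2  [load 725/750]
  200 → stock rod 3 (new)  [load 200/750]
  200 → stock rod 3  [load 400/750]
  200 → stock rod 3  [load 600/750]
  225 → stock rod 4 (new)  [load 225/750]
  575 → stock rod 5 (new)  [load 575/750]
  550 → stock rod 6 (new)  [load 550/750]
6 stock rods opened.

6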